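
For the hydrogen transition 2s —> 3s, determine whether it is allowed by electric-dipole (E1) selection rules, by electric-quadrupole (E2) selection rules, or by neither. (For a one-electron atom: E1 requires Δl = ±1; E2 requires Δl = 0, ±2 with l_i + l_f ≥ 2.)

Δl = 0 − 0 = +0; l_i + l_f = 0.
E1 (Δl = ±1): not satisfied.
E2 (Δl = 0,±2, l_i+l_f ≥ 2): not satisfied.

neither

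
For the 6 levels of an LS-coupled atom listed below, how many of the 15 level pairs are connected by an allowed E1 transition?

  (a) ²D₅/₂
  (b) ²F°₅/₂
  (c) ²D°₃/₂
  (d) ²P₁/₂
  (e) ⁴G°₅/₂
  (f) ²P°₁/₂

(a)–(b): allowed.
(a)–(c): allowed.
(a)–(d): forbidden (parity, ΔJ).
(a)–(e): forbidden (ΔS, ΔL).
(a)–(f): forbidden (ΔJ).
(b)–(c): forbidden (parity).
(b)–(d): forbidden (ΔL, ΔJ).
(b)–(e): forbidden (parity, ΔS).
(b)–(f): forbidden (parity, ΔL, ΔJ).
(c)–(d): allowed.
(c)–(e): forbidden (parity, ΔS, ΔL).
(c)–(f): forbidden (parity).
(d)–(e): forbidden (ΔS, ΔL, ΔJ).
(d)–(f): allowed.
(e)–(f): forbidden (parity, ΔS, ΔL, ΔJ).
Allowed pairs: 4 of 15.

4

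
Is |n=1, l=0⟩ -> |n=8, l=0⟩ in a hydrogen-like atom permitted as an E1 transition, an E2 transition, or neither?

Δl = 0 − 0 = +0; l_i + l_f = 0.
E1 (Δl = ±1): not satisfied.
E2 (Δl = 0,±2, l_i+l_f ≥ 2): not satisfied.

neither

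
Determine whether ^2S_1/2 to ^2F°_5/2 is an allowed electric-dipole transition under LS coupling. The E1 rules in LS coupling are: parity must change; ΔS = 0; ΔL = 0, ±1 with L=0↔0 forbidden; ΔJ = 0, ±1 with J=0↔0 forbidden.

Reading off the term symbols: S 1/2→1/2, L 0→3, J 1/2→5/2, parity even→odd.
Parity must change: even → odd — satisfied.
ΔS = 0: S: 1/2 → 1/2 — satisfied.
ΔL = 0, ±1 (not L=0↔0): L: 0 → 3, ΔL = +3 — violated.
ΔJ = 0, ±1 (not J=0↔0): J: 1/2 → 5/2, ΔJ = +2 — violated.
Rule(s) violated: ΔL, ΔJ.

forbidden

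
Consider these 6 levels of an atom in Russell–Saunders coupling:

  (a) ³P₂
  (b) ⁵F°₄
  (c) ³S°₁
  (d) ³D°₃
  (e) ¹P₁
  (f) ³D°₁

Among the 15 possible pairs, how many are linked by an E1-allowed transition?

3

(a)–(b): forbidden (ΔS, ΔL, ΔJ).
(a)–(c): allowed.
(a)–(d): allowed.
(a)–(e): forbidden (parity, ΔS).
(a)–(f): allowed.
(b)–(c): forbidden (parity, ΔS, ΔL, ΔJ).
(b)–(d): forbidden (parity, ΔS).
(b)–(e): forbidden (ΔS, ΔL, ΔJ).
(b)–(f): forbidden (parity, ΔS, ΔJ).
(c)–(d): forbidden (parity, ΔL, ΔJ).
(c)–(e): forbidden (ΔS).
(c)–(f): forbidden (parity, ΔL).
(d)–(e): forbidden (ΔS, ΔJ).
(d)–(f): forbidden (parity, ΔJ).
(e)–(f): forbidden (ΔS).
Allowed pairs: 3 of 15.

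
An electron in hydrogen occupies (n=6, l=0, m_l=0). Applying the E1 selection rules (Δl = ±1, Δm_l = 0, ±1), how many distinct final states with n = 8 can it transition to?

3

E1 requires Δl = ±1, so l_f ∈ {-1, 1}; with 0 ≤ l_f ≤ n_f−1 = 7, the allowed l_f values are {1}.
For l_f = 1: m_f ∈ {m_i−1, m_i, m_i+1} ∩ [−1, 1] = {-1, 0, 1} → 3 states.
Total: 3.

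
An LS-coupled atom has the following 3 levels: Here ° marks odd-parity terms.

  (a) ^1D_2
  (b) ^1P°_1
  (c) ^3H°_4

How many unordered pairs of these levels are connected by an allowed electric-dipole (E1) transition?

(a)–(b): allowed.
(a)–(c): forbidden (ΔS, ΔL, ΔJ).
(b)–(c): forbidden (parity, ΔS, ΔL, ΔJ).
Allowed pairs: 1 of 3.

1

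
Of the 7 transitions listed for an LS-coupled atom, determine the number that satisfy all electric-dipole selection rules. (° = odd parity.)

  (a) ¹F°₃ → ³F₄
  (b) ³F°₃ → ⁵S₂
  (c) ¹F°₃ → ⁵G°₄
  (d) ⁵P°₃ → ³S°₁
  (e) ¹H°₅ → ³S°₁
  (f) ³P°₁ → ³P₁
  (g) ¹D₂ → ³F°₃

1

(a) forbidden (ΔS fails)
(b) forbidden (ΔS, ΔL fail)
(c) forbidden (parity, ΔS fail)
(d) forbidden (parity, ΔS, ΔJ fail)
(e) forbidden (parity, ΔS, ΔL, ΔJ fail)
(f) allowed
(g) forbidden (ΔS fails)
Total allowed: 1 of 7.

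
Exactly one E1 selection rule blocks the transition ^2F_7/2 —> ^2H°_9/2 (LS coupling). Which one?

the ΔL = 0, ±1 rule

ΔJ = 0, ±1 (not J=0↔0): J: 7/2 → 9/2, ΔJ = +1 — passes.
ΔS = 0: S: 1/2 → 1/2 — passes.
Parity must change: even → odd — passes.
ΔL = 0, ±1 (not L=0↔0): L: 3 → 5, ΔL = +2 — fails.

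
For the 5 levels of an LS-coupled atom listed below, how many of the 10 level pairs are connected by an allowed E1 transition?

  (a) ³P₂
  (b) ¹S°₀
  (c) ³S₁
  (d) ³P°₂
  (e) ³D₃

3

(a)–(b): forbidden (ΔS, ΔJ).
(a)–(c): forbidden (parity).
(a)–(d): allowed.
(a)–(e): forbidden (parity).
(b)–(c): forbidden (ΔS, ΔL).
(b)–(d): forbidden (parity, ΔS, ΔJ).
(b)–(e): forbidden (ΔS, ΔL, ΔJ).
(c)–(d): allowed.
(c)–(e): forbidden (parity, ΔL, ΔJ).
(d)–(e): allowed.
Allowed pairs: 3 of 10.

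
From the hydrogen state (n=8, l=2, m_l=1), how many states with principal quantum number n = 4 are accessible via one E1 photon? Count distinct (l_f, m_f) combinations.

5

E1 requires Δl = ±1, so l_f ∈ {1, 3}; with 0 ≤ l_f ≤ n_f−1 = 3, the allowed l_f values are {1, 3}.
For l_f = 1: m_f ∈ {m_i−1, m_i, m_i+1} ∩ [−1, 1] = {0, 1} → 2 states.
For l_f = 3: m_f ∈ {m_i−1, m_i, m_i+1} ∩ [−3, 3] = {0, 1, 2} → 3 states.
Total: 5.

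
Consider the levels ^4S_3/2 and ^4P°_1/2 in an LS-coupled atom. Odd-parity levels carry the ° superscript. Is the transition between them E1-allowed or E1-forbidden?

allowed

Initial level: S=3/2, L=0, J=3/2, parity even. Final level: S=3/2, L=1, J=1/2, parity odd.
Parity must change: even → odd — passes.
ΔS = 0: S: 3/2 → 3/2 — passes.
ΔL = 0, ±1 (not L=0↔0): L: 0 → 1, ΔL = +1 — passes.
ΔJ = 0, ±1 (not J=0↔0): J: 3/2 → 1/2, ΔJ = -1 — passes.
All four E1 rules are satisfied.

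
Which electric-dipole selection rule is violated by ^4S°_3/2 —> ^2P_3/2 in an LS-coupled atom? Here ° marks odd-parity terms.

Parity must change: odd → even — ✓.
ΔS = 0: S: 3/2 → 1/2 — ✗.
ΔL = 0, ±1 (not L=0↔0): L: 0 → 1, ΔL = +1 — ✓.
ΔJ = 0, ±1 (not J=0↔0): J: 3/2 → 3/2, ΔJ = +0 — ✓.

the ΔS = 0 rule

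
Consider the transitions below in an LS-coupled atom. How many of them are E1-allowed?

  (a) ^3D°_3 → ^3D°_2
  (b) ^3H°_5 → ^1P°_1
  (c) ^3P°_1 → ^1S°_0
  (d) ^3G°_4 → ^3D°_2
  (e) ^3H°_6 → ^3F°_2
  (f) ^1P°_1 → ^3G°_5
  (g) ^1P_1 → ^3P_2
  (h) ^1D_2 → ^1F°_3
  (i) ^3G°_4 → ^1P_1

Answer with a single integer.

(a) forbidden (parity fails)
(b) forbidden (parity, ΔS, ΔL, ΔJ fail)
(c) forbidden (parity, ΔS fail)
(d) forbidden (parity, ΔL, ΔJ fail)
(e) forbidden (parity, ΔL, ΔJ fail)
(f) forbidden (parity, ΔS, ΔL, ΔJ fail)
(g) forbidden (parity, ΔS fail)
(h) allowed
(i) forbidden (ΔS, ΔL, ΔJ fail)
Total allowed: 1 of 9.

1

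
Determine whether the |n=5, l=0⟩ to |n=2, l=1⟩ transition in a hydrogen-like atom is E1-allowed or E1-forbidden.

Δl = 1 − 0 = +1; the E1 rule Δl = ±1 is satisfied.
All E1 selection rules are satisfied.

allowed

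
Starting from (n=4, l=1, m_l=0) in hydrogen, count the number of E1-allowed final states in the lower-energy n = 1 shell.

E1 requires Δl = ±1, so l_f ∈ {0, 2}; with 0 ≤ l_f ≤ n_f−1 = 0, the allowed l_f values are {0}.
For l_f = 0: m_f ∈ {m_i−1, m_i, m_i+1} ∩ [−0, 0] = {0} → 1 state.
Total: 1.

1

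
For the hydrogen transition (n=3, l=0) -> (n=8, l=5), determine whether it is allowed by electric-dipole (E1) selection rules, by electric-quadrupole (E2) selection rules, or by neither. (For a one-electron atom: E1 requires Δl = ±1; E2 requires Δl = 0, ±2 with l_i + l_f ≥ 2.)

Δl = 5 − 0 = +5; l_i + l_f = 5.
E1 (Δl = ±1): not satisfied.
E2 (Δl = 0,±2, l_i+l_f ≥ 2): not satisfied.

neither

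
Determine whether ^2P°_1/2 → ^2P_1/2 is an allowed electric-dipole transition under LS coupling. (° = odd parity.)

Reading off the term symbols: S 1/2→1/2, L 1→1, J 1/2→1/2, parity odd→even.
ΔS = 0: S: 1/2 → 1/2 — ok.
ΔJ = 0, ±1 (not J=0↔0): J: 1/2 → 1/2, ΔJ = +0 — ok.
ΔL = 0, ±1 (not L=0↔0): L: 1 → 1, ΔL = +0 — ok.
Parity must change: odd → even — ok.
All four E1 rules are satisfied.

allowed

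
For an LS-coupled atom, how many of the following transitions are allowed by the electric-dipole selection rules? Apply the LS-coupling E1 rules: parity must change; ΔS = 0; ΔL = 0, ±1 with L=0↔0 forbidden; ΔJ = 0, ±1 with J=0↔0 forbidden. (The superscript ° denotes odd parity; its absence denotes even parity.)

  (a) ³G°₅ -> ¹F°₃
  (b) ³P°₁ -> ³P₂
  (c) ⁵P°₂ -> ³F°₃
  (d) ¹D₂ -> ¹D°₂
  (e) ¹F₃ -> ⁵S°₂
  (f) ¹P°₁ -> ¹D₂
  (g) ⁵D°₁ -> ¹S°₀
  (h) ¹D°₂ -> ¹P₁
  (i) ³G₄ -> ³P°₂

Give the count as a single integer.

4

(a) forbidden (parity, ΔS, ΔJ fail)
(b) allowed
(c) forbidden (parity, ΔS, ΔL fail)
(d) allowed
(e) forbidden (ΔS, ΔL fail)
(f) allowed
(g) forbidden (parity, ΔS, ΔL fail)
(h) allowed
(i) forbidden (ΔL, ΔJ fail)
Total allowed: 4 of 9.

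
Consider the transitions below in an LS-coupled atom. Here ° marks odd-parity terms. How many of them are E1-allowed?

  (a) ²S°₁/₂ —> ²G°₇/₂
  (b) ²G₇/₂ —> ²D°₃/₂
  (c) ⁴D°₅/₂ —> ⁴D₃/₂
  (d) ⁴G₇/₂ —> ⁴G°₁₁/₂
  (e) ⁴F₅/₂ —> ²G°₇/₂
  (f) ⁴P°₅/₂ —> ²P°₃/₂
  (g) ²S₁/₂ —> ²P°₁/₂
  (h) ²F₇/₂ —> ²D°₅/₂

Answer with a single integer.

3

(a) forbidden (parity, ΔL, ΔJ fail)
(b) forbidden (ΔL, ΔJ fail)
(c) allowed
(d) forbidden (ΔJ fails)
(e) forbidden (ΔS fails)
(f) forbidden (parity, ΔS fail)
(g) allowed
(h) allowed
Total allowed: 3 of 8.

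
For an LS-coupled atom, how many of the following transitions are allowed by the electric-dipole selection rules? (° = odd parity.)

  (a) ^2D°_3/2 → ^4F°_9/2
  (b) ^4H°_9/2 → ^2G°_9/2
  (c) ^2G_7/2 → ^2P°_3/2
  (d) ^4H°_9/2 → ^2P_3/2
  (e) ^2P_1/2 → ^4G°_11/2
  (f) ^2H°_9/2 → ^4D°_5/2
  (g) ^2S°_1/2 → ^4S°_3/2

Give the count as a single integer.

(a) forbidden (parity, ΔS, ΔJ fail)
(b) forbidden (parity, ΔS fail)
(c) forbidden (ΔL, ΔJ fail)
(d) forbidden (ΔS, ΔL, ΔJ fail)
(e) forbidden (ΔS, ΔL, ΔJ fail)
(f) forbidden (parity, ΔS, ΔL, ΔJ fail)
(g) forbidden (parity, ΔS, ΔL fail)
Total allowed: 0 of 7.

0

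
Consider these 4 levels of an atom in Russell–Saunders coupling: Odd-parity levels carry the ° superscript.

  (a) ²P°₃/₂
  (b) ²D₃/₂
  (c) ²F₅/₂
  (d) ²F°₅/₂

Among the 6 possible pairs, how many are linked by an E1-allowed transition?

(a)–(b): allowed.
(a)–(c): forbidden (ΔL).
(a)–(d): forbidden (parity, ΔL).
(b)–(c): forbidden (parity).
(b)–(d): allowed.
(c)–(d): allowed.
Allowed pairs: 3 of 6.

3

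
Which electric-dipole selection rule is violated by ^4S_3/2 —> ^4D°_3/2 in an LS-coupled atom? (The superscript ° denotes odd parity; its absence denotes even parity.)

the ΔL = 0, ±1 rule

Reading off the term symbols: S 3/2→3/2, L 0→2, J 3/2→3/2, parity even→odd.
Parity must change: even → odd — satisfied.
ΔS = 0: S: 3/2 → 3/2 — satisfied.
ΔL = 0, ±1 (not L=0↔0): L: 0 → 2, ΔL = +2 — violated.
ΔJ = 0, ±1 (not J=0↔0): J: 3/2 → 3/2, ΔJ = +0 — satisfied.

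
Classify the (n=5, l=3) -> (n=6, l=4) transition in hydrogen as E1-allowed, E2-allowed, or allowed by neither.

E1

Δl = 4 − 3 = +1; l_i + l_f = 7.
E1 (Δl = ±1): satisfied.
E2 (Δl = 0,±2, l_i+l_f ≥ 2): not satisfied.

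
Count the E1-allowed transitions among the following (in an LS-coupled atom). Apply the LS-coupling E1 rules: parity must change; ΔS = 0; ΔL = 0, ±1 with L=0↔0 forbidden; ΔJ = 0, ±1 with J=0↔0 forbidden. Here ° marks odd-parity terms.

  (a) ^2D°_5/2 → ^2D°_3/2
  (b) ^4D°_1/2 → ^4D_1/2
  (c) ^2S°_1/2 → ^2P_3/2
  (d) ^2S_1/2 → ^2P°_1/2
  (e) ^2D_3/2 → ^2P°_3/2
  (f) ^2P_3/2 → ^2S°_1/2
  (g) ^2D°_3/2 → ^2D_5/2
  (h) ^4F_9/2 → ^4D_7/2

(a) forbidden (parity fails)
(b) allowed
(c) allowed
(d) allowed
(e) allowed
(f) allowed
(g) allowed
(h) forbidden (parity fails)
Total allowed: 6 of 8.

6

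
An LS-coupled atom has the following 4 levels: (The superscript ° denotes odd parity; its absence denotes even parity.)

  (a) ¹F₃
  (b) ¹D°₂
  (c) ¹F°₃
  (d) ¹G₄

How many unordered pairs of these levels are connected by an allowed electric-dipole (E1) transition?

(a)–(b): allowed.
(a)–(c): allowed.
(a)–(d): forbidden (parity).
(b)–(c): forbidden (parity).
(b)–(d): forbidden (ΔL, ΔJ).
(c)–(d): allowed.
Allowed pairs: 3 of 6.

3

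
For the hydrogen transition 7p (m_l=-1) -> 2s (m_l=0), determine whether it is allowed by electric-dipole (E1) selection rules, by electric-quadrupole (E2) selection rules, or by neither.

E1

Δl = 0 − 1 = -1; l_i + l_f = 1.
Δm_l = +1.
E1 (Δl = ±1, |Δm_l| ≤ 1): satisfied.
E2 (Δl = 0,±2, l_i+l_f ≥ 2, |Δm_l| ≤ 2): not satisfied.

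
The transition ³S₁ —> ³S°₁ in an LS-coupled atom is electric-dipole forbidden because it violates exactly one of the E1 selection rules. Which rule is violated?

Parity must change: even → odd — satisfied.
ΔS = 0: S: 1 → 1 — satisfied.
ΔL = 0, ±1 (not L=0↔0): L: 0 → 0, ΔL = +0 — violated.
ΔJ = 0, ±1 (not J=0↔0): J: 1 → 1, ΔJ = +0 — satisfied.

the L=0 ↔ L=0 exclusion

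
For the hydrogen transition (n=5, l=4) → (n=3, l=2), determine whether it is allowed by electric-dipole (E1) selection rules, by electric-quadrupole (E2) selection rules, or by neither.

Δl = 2 − 4 = -2; l_i + l_f = 6.
E1 (Δl = ±1): not satisfied.
E2 (Δl = 0,±2, l_i+l_f ≥ 2): satisfied.

E2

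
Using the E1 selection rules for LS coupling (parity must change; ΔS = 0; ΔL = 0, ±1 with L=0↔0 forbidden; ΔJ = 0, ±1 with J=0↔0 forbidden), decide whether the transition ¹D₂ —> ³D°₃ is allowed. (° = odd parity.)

Initial level: S=0, L=2, J=2, parity even. Final level: S=1, L=2, J=3, parity odd.
Parity must change: even → odd — ✓.
ΔS = 0: S: 0 → 1 — ✗.
ΔL = 0, ±1 (not L=0↔0): L: 2 → 2, ΔL = +0 — ✓.
ΔJ = 0, ±1 (not J=0↔0): J: 2 → 3, ΔJ = +1 — ✓.
Rule(s) violated: ΔS.

forbidden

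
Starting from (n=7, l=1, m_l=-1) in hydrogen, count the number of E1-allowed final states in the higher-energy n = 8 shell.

E1 requires Δl = ±1, so l_f ∈ {0, 2}; with 0 ≤ l_f ≤ n_f−1 = 7, the allowed l_f values are {0, 2}.
For l_f = 0: m_f ∈ {m_i−1, m_i, m_i+1} ∩ [−0, 0] = {0} → 1 state.
For l_f = 2: m_f ∈ {m_i−1, m_i, m_i+1} ∩ [−2, 2] = {-2, -1, 0} → 3 states.
Total: 4.

4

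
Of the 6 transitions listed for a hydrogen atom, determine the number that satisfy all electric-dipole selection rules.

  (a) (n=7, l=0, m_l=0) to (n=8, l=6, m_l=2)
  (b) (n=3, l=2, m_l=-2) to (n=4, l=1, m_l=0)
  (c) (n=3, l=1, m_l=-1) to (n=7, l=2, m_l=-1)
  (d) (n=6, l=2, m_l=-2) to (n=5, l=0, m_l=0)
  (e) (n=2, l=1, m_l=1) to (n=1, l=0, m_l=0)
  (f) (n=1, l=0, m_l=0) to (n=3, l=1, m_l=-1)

(a) forbidden — Δl = +6 (E1 requires Δl = ±1); Δm_l = +2 (E1 requires Δm_l = 0, ±1)
(b) forbidden — Δm_l = +2 (E1 requires Δm_l = 0, ±1)
(c) allowed
(d) forbidden — Δl = -2 (E1 requires Δl = ±1); Δm_l = +2 (E1 requires Δm_l = 0, ±1)
(e) allowed
(f) allowed
Total allowed: 3 of 6.

3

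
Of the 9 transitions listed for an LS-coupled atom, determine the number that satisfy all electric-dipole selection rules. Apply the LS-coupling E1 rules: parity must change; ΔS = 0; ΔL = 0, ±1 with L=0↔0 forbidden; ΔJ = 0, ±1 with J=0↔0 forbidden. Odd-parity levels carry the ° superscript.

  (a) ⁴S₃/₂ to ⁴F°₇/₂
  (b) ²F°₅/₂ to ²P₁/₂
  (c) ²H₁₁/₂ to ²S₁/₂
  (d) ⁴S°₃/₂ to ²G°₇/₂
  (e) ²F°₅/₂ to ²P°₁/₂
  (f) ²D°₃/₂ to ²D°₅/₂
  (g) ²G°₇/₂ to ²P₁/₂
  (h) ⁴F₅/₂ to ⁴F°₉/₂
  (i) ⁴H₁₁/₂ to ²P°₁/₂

0

(a) forbidden (ΔL, ΔJ fail)
(b) forbidden (ΔL, ΔJ fail)
(c) forbidden (parity, ΔL, ΔJ fail)
(d) forbidden (parity, ΔS, ΔL, ΔJ fail)
(e) forbidden (parity, ΔL, ΔJ fail)
(f) forbidden (parity fails)
(g) forbidden (ΔL, ΔJ fail)
(h) forbidden (ΔJ fails)
(i) forbidden (ΔS, ΔL, ΔJ fail)
Total allowed: 0 of 9.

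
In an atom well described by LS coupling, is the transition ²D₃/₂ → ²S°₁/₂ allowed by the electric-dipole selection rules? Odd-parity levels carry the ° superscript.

forbidden

Reading off the term symbols: S 1/2→1/2, L 2→0, J 3/2→1/2, parity even→odd.
ΔS = 0: S: 1/2 → 1/2 — passes.
ΔL = 0, ±1 (not L=0↔0): L: 2 → 0, ΔL = -2 — fails.
ΔJ = 0, ±1 (not J=0↔0): J: 3/2 → 1/2, ΔJ = -1 — passes.
Parity must change: even → odd — passes.
Rule(s) violated: ΔL.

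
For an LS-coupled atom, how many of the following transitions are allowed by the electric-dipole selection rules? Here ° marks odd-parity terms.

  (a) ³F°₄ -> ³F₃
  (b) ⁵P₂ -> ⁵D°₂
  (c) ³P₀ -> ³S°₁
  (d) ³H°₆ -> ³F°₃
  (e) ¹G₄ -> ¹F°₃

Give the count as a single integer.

(a) allowed
(b) allowed
(c) allowed
(d) forbidden (parity, ΔL, ΔJ fail)
(e) allowed
Total allowed: 4 of 5.

4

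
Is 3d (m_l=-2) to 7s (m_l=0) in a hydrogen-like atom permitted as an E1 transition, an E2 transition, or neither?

E2

Δl = 0 − 2 = -2; l_i + l_f = 2.
Δm_l = +2.
E1 (Δl = ±1, |Δm_l| ≤ 1): not satisfied.
E2 (Δl = 0,±2, l_i+l_f ≥ 2, |Δm_l| ≤ 2): satisfied.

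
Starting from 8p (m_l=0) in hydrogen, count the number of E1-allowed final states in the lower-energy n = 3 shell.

E1 requires Δl = ±1, so l_f ∈ {0, 2}; with 0 ≤ l_f ≤ n_f−1 = 2, the allowed l_f values are {0, 2}.
For l_f = 0: m_f ∈ {m_i−1, m_i, m_i+1} ∩ [−0, 0] = {0} → 1 state.
For l_f = 2: m_f ∈ {m_i−1, m_i, m_i+1} ∩ [−2, 2] = {-1, 0, 1} → 3 states.
Total: 4.

4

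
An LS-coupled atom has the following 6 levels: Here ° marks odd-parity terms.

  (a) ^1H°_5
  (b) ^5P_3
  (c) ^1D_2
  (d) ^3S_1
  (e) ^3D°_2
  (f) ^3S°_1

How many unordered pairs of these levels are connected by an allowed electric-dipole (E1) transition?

0

(a)–(b): forbidden (ΔS, ΔL, ΔJ).
(a)–(c): forbidden (ΔL, ΔJ).
(a)–(d): forbidden (ΔS, ΔL, ΔJ).
(a)–(e): forbidden (parity, ΔS, ΔL, ΔJ).
(a)–(f): forbidden (parity, ΔS, ΔL, ΔJ).
(b)–(c): forbidden (parity, ΔS).
(b)–(d): forbidden (parity, ΔS, ΔJ).
(b)–(e): forbidden (ΔS).
(b)–(f): forbidden (ΔS, ΔJ).
(c)–(d): forbidden (parity, ΔS, ΔL).
(c)–(e): forbidden (ΔS).
(c)–(f): forbidden (ΔS, ΔL).
(d)–(e): forbidden (ΔL).
(d)–(f): forbidden (ΔL).
(e)–(f): forbidden (parity, ΔL).
Allowed pairs: 0 of 15.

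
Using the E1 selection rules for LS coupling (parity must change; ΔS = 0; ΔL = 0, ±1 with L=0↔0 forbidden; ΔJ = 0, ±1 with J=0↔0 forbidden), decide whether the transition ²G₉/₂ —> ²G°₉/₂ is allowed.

Parity must change: even → odd — passes.
ΔS = 0: S: 1/2 → 1/2 — passes.
ΔL = 0, ±1 (not L=0↔0): L: 4 → 4, ΔL = +0 — passes.
ΔJ = 0, ±1 (not J=0↔0): J: 9/2 → 9/2, ΔJ = +0 — passes.
All four E1 rules are satisfied.

allowed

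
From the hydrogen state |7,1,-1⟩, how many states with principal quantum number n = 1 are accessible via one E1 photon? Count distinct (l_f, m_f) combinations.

E1 requires Δl = ±1, so l_f ∈ {0, 2}; with 0 ≤ l_f ≤ n_f−1 = 0, the allowed l_f values are {0}.
For l_f = 0: m_f ∈ {m_i−1, m_i, m_i+1} ∩ [−0, 0] = {0} → 1 state.
Total: 1.

1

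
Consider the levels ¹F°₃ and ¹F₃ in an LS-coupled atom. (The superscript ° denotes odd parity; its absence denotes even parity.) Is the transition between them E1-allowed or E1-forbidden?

Parity must change: odd → even — satisfied.
ΔS = 0: S: 0 → 0 — satisfied.
ΔL = 0, ±1 (not L=0↔0): L: 3 → 3, ΔL = +0 — satisfied.
ΔJ = 0, ±1 (not J=0↔0): J: 3 → 3, ΔJ = +0 — satisfied.
All four E1 rules are satisfied.

allowed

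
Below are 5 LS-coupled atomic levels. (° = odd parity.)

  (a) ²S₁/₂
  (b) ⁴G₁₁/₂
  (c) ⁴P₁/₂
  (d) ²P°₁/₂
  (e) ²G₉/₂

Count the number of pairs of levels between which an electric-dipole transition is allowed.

1

(a)–(b): forbidden (parity, ΔS, ΔL, ΔJ).
(a)–(c): forbidden (parity, ΔS).
(a)–(d): allowed.
(a)–(e): forbidden (parity, ΔL, ΔJ).
(b)–(c): forbidden (parity, ΔL, ΔJ).
(b)–(d): forbidden (ΔS, ΔL, ΔJ).
(b)–(e): forbidden (parity, ΔS).
(c)–(d): forbidden (ΔS).
(c)–(e): forbidden (parity, ΔS, ΔL, ΔJ).
(d)–(e): forbidden (ΔL, ΔJ).
Allowed pairs: 1 of 10.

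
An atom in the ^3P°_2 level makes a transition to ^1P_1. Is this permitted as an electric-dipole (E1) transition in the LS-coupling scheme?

Reading off the term symbols: S 1→0, L 1→1, J 2→1, parity odd→even.
ΔL = 0, ±1 (not L=0↔0): L: 1 → 1, ΔL = +0 — passes.
ΔJ = 0, ±1 (not J=0↔0): J: 2 → 1, ΔJ = -1 — passes.
ΔS = 0: S: 1 → 0 — fails.
Parity must change: odd → even — passes.
Rule(s) violated: ΔS.

forbidden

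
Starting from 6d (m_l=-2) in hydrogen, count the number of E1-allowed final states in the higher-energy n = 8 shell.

4

E1 requires Δl = ±1, so l_f ∈ {1, 3}; with 0 ≤ l_f ≤ n_f−1 = 7, the allowed l_f values are {1, 3}.
For l_f = 1: m_f ∈ {m_i−1, m_i, m_i+1} ∩ [−1, 1] = {-1} → 1 state.
For l_f = 3: m_f ∈ {m_i−1, m_i, m_i+1} ∩ [−3, 3] = {-3, -2, -1} → 3 states.
Total: 4.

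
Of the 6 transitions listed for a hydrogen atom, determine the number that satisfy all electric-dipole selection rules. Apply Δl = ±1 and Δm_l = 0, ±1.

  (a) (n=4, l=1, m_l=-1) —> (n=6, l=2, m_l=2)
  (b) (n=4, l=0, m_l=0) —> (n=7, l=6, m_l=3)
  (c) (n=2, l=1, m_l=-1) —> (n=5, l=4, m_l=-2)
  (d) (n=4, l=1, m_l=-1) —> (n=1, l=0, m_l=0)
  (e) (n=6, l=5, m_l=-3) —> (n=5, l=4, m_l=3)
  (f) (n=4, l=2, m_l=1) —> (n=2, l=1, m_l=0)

(a) forbidden — Δm_l = +3 (E1 requires Δm_l = 0, ±1)
(b) forbidden — Δl = +6 (E1 requires Δl = ±1); Δm_l = +3 (E1 requires Δm_l = 0, ±1)
(c) forbidden — Δl = +3 (E1 requires Δl = ±1)
(d) allowed
(e) forbidden — Δm_l = +6 (E1 requires Δm_l = 0, ±1)
(f) allowed
Total allowed: 2 of 6.

2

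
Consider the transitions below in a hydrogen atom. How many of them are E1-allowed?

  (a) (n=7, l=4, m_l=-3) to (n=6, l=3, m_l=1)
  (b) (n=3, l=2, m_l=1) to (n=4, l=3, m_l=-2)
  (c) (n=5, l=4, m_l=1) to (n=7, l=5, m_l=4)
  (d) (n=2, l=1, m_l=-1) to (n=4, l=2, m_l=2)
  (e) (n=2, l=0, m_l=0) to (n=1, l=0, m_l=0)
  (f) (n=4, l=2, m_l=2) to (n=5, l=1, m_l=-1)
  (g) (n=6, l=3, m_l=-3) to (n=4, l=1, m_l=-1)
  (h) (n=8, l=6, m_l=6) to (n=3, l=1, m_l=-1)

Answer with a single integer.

0

(a) forbidden — Δm_l = +4 (E1 requires Δm_l = 0, ±1)
(b) forbidden — Δm_l = -3 (E1 requires Δm_l = 0, ±1)
(c) forbidden — Δm_l = +3 (E1 requires Δm_l = 0, ±1)
(d) forbidden — Δm_l = +3 (E1 requires Δm_l = 0, ±1)
(e) forbidden — Δl = +0 (E1 requires Δl = ±1)
(f) forbidden — Δm_l = -3 (E1 requires Δm_l = 0, ±1)
(g) forbidden — Δl = -2 (E1 requires Δl = ±1); Δm_l = +2 (E1 requires Δm_l = 0, ±1)
(h) forbidden — Δl = -5 (E1 requires Δl = ±1); Δm_l = -7 (E1 requires Δm_l = 0, ±1)
Total allowed: 0 of 8.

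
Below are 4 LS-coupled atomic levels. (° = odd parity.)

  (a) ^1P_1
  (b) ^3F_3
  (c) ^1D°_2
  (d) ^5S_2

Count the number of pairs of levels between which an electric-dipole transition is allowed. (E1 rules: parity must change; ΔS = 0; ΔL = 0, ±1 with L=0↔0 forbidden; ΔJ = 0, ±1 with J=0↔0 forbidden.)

(a)–(b): forbidden (parity, ΔS, ΔL, ΔJ).
(a)–(c): allowed.
(a)–(d): forbidden (parity, ΔS).
(b)–(c): forbidden (ΔS).
(b)–(d): forbidden (parity, ΔS, ΔL).
(c)–(d): forbidden (ΔS, ΔL).
Allowed pairs: 1 of 6.

1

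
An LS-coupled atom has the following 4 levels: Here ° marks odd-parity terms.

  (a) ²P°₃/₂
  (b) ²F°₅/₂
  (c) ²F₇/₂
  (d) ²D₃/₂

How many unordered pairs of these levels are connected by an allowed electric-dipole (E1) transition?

3

(a)–(b): forbidden (parity, ΔL).
(a)–(c): forbidden (ΔL, ΔJ).
(a)–(d): allowed.
(b)–(c): allowed.
(b)–(d): allowed.
(c)–(d): forbidden (parity, ΔJ).
Allowed pairs: 3 of 6.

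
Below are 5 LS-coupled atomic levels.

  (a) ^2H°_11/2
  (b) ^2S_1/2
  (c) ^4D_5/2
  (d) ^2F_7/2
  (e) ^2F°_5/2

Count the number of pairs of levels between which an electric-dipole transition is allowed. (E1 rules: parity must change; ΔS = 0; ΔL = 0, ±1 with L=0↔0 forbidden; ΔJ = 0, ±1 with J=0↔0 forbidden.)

1

(a)–(b): forbidden (ΔL, ΔJ).
(a)–(c): forbidden (ΔS, ΔL, ΔJ).
(a)–(d): forbidden (ΔL, ΔJ).
(a)–(e): forbidden (parity, ΔL, ΔJ).
(b)–(c): forbidden (parity, ΔS, ΔL, ΔJ).
(b)–(d): forbidden (parity, ΔL, ΔJ).
(b)–(e): forbidden (ΔL, ΔJ).
(c)–(d): forbidden (parity, ΔS).
(c)–(e): forbidden (ΔS).
(d)–(e): allowed.
Allowed pairs: 1 of 10.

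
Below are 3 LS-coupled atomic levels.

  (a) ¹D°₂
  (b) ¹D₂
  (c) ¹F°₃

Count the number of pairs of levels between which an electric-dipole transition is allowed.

2

(a)–(b): allowed.
(a)–(c): forbidden (parity).
(b)–(c): allowed.
Allowed pairs: 2 of 3.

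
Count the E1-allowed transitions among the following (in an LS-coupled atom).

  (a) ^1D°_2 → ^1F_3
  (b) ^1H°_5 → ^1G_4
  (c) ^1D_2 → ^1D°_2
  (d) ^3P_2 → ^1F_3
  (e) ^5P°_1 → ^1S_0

3

(a) allowed
(b) allowed
(c) allowed
(d) forbidden (parity, ΔS, ΔL fail)
(e) forbidden (ΔS fails)
Total allowed: 3 of 5.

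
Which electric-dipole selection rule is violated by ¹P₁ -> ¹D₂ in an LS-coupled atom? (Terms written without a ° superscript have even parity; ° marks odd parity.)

Parity must change: even → even — fails.
ΔL = 0, ±1 (not L=0↔0): L: 1 → 2, ΔL = +1 — passes.
ΔJ = 0, ±1 (not J=0↔0): J: 1 → 2, ΔJ = +1 — passes.
ΔS = 0: S: 0 → 0 — passes.

parity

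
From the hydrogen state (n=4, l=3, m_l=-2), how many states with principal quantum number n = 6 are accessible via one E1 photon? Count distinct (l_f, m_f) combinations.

5

E1 requires Δl = ±1, so l_f ∈ {2, 4}; with 0 ≤ l_f ≤ n_f−1 = 5, the allowed l_f values are {2, 4}.
For l_f = 2: m_f ∈ {m_i−1, m_i, m_i+1} ∩ [−2, 2] = {-2, -1} → 2 states.
For l_f = 4: m_f ∈ {m_i−1, m_i, m_i+1} ∩ [−4, 4] = {-3, -2, -1} → 3 states.
Total: 5.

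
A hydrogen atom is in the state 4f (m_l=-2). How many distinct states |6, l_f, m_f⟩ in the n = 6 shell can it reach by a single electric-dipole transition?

5

E1 requires Δl = ±1, so l_f ∈ {2, 4}; with 0 ≤ l_f ≤ n_f−1 = 5, the allowed l_f values are {2, 4}.
For l_f = 2: m_f ∈ {m_i−1, m_i, m_i+1} ∩ [−2, 2] = {-2, -1} → 2 states.
For l_f = 4: m_f ∈ {m_i−1, m_i, m_i+1} ∩ [−4, 4] = {-3, -2, -1} → 3 states.
Total: 5.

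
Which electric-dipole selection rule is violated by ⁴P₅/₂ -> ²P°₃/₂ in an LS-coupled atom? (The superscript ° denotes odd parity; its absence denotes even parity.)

the ΔS = 0 rule

Initial level: S=3/2, L=1, J=5/2, parity even. Final level: S=1/2, L=1, J=3/2, parity odd.
Parity must change: even → odd — ok.
ΔS = 0: S: 3/2 → 1/2 — fails.
ΔL = 0, ±1 (not L=0↔0): L: 1 → 1, ΔL = +0 — ok.
ΔJ = 0, ±1 (not J=0↔0): J: 5/2 → 3/2, ΔJ = -1 — ok.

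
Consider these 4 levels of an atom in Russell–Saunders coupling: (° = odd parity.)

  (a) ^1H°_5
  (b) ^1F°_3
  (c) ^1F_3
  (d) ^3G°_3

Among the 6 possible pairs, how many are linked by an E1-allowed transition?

(a)–(b): forbidden (parity, ΔL, ΔJ).
(a)–(c): forbidden (ΔL, ΔJ).
(a)–(d): forbidden (parity, ΔS, ΔJ).
(b)–(c): allowed.
(b)–(d): forbidden (parity, ΔS).
(c)–(d): forbidden (ΔS).
Allowed pairs: 1 of 6.

1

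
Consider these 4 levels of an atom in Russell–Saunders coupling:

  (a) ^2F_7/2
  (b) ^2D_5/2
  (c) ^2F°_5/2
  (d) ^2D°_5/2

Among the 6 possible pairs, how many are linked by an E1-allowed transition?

4

(a)–(b): forbidden (parity).
(a)–(c): allowed.
(a)–(d): allowed.
(b)–(c): allowed.
(b)–(d): allowed.
(c)–(d): forbidden (parity).
Allowed pairs: 4 of 6.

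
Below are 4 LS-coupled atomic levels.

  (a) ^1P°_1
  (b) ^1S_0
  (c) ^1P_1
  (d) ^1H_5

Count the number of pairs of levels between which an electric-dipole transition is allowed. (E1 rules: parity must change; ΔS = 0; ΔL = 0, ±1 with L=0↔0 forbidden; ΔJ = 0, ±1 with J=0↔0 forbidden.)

2

(a)–(b): allowed.
(a)–(c): allowed.
(a)–(d): forbidden (ΔL, ΔJ).
(b)–(c): forbidden (parity).
(b)–(d): forbidden (parity, ΔL, ΔJ).
(c)–(d): forbidden (parity, ΔL, ΔJ).
Allowed pairs: 2 of 6.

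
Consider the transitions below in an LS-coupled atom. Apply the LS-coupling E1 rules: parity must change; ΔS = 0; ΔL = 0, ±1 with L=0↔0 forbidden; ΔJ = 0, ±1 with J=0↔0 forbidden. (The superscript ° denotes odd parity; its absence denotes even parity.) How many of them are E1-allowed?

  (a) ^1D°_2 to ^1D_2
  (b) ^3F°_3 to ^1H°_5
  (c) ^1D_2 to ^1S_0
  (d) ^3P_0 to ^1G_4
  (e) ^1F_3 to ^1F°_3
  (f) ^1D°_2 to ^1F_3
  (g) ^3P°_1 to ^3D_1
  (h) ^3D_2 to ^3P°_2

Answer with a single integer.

5

(a) allowed
(b) forbidden (parity, ΔS, ΔL, ΔJ fail)
(c) forbidden (parity, ΔL, ΔJ fail)
(d) forbidden (parity, ΔS, ΔL, ΔJ fail)
(e) allowed
(f) allowed
(g) allowed
(h) allowed
Total allowed: 5 of 8.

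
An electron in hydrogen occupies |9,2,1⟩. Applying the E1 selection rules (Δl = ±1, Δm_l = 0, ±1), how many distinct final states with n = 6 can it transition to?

5

E1 requires Δl = ±1, so l_f ∈ {1, 3}; with 0 ≤ l_f ≤ n_f−1 = 5, the allowed l_f values are {1, 3}.
For l_f = 1: m_f ∈ {m_i−1, m_i, m_i+1} ∩ [−1, 1] = {0, 1} → 2 states.
For l_f = 3: m_f ∈ {m_i−1, m_i, m_i+1} ∩ [−3, 3] = {0, 1, 2} → 3 states.
Total: 5.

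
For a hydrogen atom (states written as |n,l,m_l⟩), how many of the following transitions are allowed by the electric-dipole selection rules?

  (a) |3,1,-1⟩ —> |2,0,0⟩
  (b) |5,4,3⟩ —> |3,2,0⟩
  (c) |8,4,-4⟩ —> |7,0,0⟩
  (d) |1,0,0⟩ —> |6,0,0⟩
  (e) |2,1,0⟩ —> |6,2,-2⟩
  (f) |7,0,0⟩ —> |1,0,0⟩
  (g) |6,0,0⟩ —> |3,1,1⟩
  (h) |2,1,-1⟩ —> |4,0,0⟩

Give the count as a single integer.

(a) allowed
(b) forbidden — Δl = -2 (E1 requires Δl = ±1); Δm_l = -3 (E1 requires Δm_l = 0, ±1)
(c) forbidden — Δl = -4 (E1 requires Δl = ±1); Δm_l = +4 (E1 requires Δm_l = 0, ±1)
(d) forbidden — Δl = +0 (E1 requires Δl = ±1)
(e) forbidden — Δm_l = -2 (E1 requires Δm_l = 0, ±1)
(f) forbidden — Δl = +0 (E1 requires Δl = ±1)
(g) allowed
(h) allowed
Total allowed: 3 of 8.

3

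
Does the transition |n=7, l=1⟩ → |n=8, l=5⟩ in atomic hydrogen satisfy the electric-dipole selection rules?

forbidden

Initial l = 1, final l = 5, so Δl = +4. E1 requires Δl = ±1: fails.
The transition is electric-dipole forbidden.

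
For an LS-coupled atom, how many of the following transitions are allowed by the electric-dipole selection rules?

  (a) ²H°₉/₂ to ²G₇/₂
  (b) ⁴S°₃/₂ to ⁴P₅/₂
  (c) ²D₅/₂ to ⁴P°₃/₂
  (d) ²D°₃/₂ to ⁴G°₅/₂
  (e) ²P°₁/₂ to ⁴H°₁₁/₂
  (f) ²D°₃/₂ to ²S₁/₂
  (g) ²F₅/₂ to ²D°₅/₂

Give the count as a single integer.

(a) allowed
(b) allowed
(c) forbidden (ΔS fails)
(d) forbidden (parity, ΔS, ΔL fail)
(e) forbidden (parity, ΔS, ΔL, ΔJ fail)
(f) forbidden (ΔL fails)
(g) allowed
Total allowed: 3 of 7.

3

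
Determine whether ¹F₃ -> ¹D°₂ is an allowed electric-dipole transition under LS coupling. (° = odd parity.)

allowed

Reading off the term symbols: S 0→0, L 3→2, J 3→2, parity even→odd.
Parity must change: even → odd — passes.
ΔS = 0: S: 0 → 0 — passes.
ΔL = 0, ±1 (not L=0↔0): L: 3 → 2, ΔL = -1 — passes.
ΔJ = 0, ±1 (not J=0↔0): J: 3 → 2, ΔJ = -1 — passes.
All four E1 rules are satisfied.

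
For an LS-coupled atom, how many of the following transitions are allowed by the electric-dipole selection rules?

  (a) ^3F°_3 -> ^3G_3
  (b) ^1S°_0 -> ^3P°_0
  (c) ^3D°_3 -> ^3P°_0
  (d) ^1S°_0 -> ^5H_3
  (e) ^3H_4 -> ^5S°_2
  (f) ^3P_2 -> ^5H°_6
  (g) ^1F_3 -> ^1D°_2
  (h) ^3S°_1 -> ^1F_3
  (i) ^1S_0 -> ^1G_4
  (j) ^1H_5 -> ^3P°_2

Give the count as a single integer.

(a) allowed
(b) forbidden (parity, ΔS, ΔJ fail)
(c) forbidden (parity, ΔJ fail)
(d) forbidden (ΔS, ΔL, ΔJ fail)
(e) forbidden (ΔS, ΔL, ΔJ fail)
(f) forbidden (ΔS, ΔL, ΔJ fail)
(g) allowed
(h) forbidden (ΔS, ΔL, ΔJ fail)
(i) forbidden (parity, ΔL, ΔJ fail)
(j) forbidden (ΔS, ΔL, ΔJ fail)
Total allowed: 2 of 10.

2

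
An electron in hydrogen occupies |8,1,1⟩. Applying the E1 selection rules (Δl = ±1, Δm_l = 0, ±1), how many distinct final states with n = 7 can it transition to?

E1 requires Δl = ±1, so l_f ∈ {0, 2}; with 0 ≤ l_f ≤ n_f−1 = 6, the allowed l_f values are {0, 2}.
For l_f = 0: m_f ∈ {m_i−1, m_i, m_i+1} ∩ [−0, 0] = {0} → 1 state.
For l_f = 2: m_f ∈ {m_i−1, m_i, m_i+1} ∩ [−2, 2] = {0, 1, 2} → 3 states.
Total: 4.

4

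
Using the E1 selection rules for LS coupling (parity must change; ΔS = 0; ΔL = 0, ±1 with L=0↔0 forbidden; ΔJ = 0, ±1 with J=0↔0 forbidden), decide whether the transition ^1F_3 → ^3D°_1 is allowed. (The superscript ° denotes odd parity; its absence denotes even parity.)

forbidden

Initial level: S=0, L=3, J=3, parity even. Final level: S=1, L=2, J=1, parity odd.
Parity must change: even → odd — satisfied.
ΔS = 0: S: 0 → 1 — violated.
ΔL = 0, ±1 (not L=0↔0): L: 3 → 2, ΔL = -1 — satisfied.
ΔJ = 0, ±1 (not J=0↔0): J: 3 → 1, ΔJ = -2 — violated.
Rule(s) violated: ΔS, ΔJ.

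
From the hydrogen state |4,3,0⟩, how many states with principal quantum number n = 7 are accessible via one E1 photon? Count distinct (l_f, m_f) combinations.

E1 requires Δl = ±1, so l_f ∈ {2, 4}; with 0 ≤ l_f ≤ n_f−1 = 6, the allowed l_f values are {2, 4}.
For l_f = 2: m_f ∈ {m_i−1, m_i, m_i+1} ∩ [−2, 2] = {-1, 0, 1} → 3 states.
For l_f = 4: m_f ∈ {m_i−1, m_i, m_i+1} ∩ [−4, 4] = {-1, 0, 1} → 3 states.
Total: 6.

6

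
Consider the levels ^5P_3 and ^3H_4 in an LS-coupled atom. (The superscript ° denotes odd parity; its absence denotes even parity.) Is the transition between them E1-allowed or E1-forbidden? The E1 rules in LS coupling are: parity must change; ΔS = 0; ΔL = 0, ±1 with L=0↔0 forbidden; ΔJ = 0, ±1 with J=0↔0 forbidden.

forbidden

Parity must change: even → even — fails.
ΔS = 0: S: 2 → 1 — fails.
ΔL = 0, ±1 (not L=0↔0): L: 1 → 5, ΔL = +4 — fails.
ΔJ = 0, ±1 (not J=0↔0): J: 3 → 4, ΔJ = +1 — passes.
Rule(s) violated: parity, ΔS, ΔL.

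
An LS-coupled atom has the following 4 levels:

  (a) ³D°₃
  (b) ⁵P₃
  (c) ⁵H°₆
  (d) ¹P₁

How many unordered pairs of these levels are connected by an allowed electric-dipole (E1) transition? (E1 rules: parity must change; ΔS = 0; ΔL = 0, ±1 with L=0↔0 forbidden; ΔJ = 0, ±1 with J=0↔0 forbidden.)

0

(a)–(b): forbidden (ΔS).
(a)–(c): forbidden (parity, ΔS, ΔL, ΔJ).
(a)–(d): forbidden (ΔS, ΔJ).
(b)–(c): forbidden (ΔL, ΔJ).
(b)–(d): forbidden (parity, ΔS, ΔJ).
(c)–(d): forbidden (ΔS, ΔL, ΔJ).
Allowed pairs: 0 of 6.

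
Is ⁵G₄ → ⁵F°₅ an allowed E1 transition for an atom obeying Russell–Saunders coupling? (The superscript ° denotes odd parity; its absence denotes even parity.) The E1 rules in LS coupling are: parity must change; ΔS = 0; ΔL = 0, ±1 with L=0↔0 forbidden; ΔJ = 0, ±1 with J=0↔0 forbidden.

ΔJ = 0, ±1 (not J=0↔0): J: 4 → 5, ΔJ = +1 — ✓.
ΔS = 0: S: 2 → 2 — ✓.
Parity must change: even → odd — ✓.
ΔL = 0, ±1 (not L=0↔0): L: 4 → 3, ΔL = -1 — ✓.
All four E1 rules are satisfied.

allowed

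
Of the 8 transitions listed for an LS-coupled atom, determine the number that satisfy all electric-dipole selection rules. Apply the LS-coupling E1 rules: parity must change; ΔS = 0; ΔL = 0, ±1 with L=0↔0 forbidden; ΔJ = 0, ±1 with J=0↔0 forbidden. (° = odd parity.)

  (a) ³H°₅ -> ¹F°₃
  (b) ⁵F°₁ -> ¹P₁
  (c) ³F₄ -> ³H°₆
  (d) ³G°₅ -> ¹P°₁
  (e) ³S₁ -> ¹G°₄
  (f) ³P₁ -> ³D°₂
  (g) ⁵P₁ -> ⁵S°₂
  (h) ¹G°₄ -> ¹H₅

(a) forbidden (parity, ΔS, ΔL, ΔJ fail)
(b) forbidden (ΔS, ΔL fail)
(c) forbidden (ΔL, ΔJ fail)
(d) forbidden (parity, ΔS, ΔL, ΔJ fail)
(e) forbidden (ΔS, ΔL, ΔJ fail)
(f) allowed
(g) allowed
(h) allowed
Total allowed: 3 of 8.

3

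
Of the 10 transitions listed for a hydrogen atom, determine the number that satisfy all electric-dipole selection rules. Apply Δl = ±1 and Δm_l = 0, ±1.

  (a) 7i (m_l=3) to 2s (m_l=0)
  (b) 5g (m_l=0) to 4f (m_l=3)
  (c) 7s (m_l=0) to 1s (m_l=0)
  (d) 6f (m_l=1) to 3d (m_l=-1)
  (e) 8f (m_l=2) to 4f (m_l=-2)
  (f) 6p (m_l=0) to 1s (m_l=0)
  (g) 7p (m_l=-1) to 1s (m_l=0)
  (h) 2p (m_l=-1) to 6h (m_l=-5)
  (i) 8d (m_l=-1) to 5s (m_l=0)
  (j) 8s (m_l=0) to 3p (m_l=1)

3

(a) forbidden — Δl = -6 (E1 requires Δl = ±1); Δm_l = -3 (E1 requires Δm_l = 0, ±1)
(b) forbidden — Δm_l = +3 (E1 requires Δm_l = 0, ±1)
(c) forbidden — Δl = +0 (E1 requires Δl = ±1)
(d) forbidden — Δm_l = -2 (E1 requires Δm_l = 0, ±1)
(e) forbidden — Δl = +0 (E1 requires Δl = ±1); Δm_l = -4 (E1 requires Δm_l = 0, ±1)
(f) allowed
(g) allowed
(h) forbidden — Δl = +4 (E1 requires Δl = ±1); Δm_l = -4 (E1 requires Δm_l = 0, ±1)
(i) forbidden — Δl = -2 (E1 requires Δl = ±1)
(j) allowed
Total allowed: 3 of 10.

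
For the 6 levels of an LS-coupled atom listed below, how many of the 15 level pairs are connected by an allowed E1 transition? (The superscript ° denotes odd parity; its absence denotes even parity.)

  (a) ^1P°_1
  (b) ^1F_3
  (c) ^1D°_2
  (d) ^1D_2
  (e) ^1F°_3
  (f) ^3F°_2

5

(a)–(b): forbidden (ΔL, ΔJ).
(a)–(c): forbidden (parity).
(a)–(d): allowed.
(a)–(e): forbidden (parity, ΔL, ΔJ).
(a)–(f): forbidden (parity, ΔS, ΔL).
(b)–(c): allowed.
(b)–(d): forbidden (parity).
(b)–(e): allowed.
(b)–(f): forbidden (ΔS).
(c)–(d): allowed.
(c)–(e): forbidden (parity).
(c)–(f): forbidden (parity, ΔS).
(d)–(e): allowed.
(d)–(f): forbidden (ΔS).
(e)–(f): forbidden (parity, ΔS).
Allowed pairs: 5 of 15.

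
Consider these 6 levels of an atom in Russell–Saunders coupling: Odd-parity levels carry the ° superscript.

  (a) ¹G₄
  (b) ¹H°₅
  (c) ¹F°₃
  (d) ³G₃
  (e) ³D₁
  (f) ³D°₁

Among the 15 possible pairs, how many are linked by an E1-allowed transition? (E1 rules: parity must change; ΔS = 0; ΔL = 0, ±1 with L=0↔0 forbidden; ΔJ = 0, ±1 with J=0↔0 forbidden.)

(a)–(b): allowed.
(a)–(c): allowed.
(a)–(d): forbidden (parity, ΔS).
(a)–(e): forbidden (parity, ΔS, ΔL, ΔJ).
(a)–(f): forbidden (ΔS, ΔL, ΔJ).
(b)–(c): forbidden (parity, ΔL, ΔJ).
(b)–(d): forbidden (ΔS, ΔJ).
(b)–(e): forbidden (ΔS, ΔL, ΔJ).
(b)–(f): forbidden (parity, ΔS, ΔL, ΔJ).
(c)–(d): forbidden (ΔS).
(c)–(e): forbidden (ΔS, ΔJ).
(c)–(f): forbidden (parity, ΔS, ΔJ).
(d)–(e): forbidden (parity, ΔL, ΔJ).
(d)–(f): forbidden (ΔL, ΔJ).
(e)–(f): allowed.
Allowed pairs: 3 of 15.

3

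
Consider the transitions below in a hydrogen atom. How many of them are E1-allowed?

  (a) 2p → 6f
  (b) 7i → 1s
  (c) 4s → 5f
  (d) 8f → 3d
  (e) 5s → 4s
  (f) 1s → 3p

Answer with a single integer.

2

(a) forbidden — Δl = +2 (E1 requires Δl = ±1)
(b) forbidden — Δl = -6 (E1 requires Δl = ±1)
(c) forbidden — Δl = +3 (E1 requires Δl = ±1)
(d) allowed
(e) forbidden — Δl = +0 (E1 requires Δl = ±1)
(f) allowed
Total allowed: 2 of 6.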